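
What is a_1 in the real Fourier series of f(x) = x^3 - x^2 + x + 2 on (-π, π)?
a_1 = (1/π) ∫_{-π}^{π} f(x)·cos(1x) dx.
Evaluate the integral (use parity and integration by parts as needed): a_1 = 4.

Final answer: 4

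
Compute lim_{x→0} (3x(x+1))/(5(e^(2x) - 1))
Both numerator and denominator → 0 as x → 0; this is a 0/0 indeterminate form.
Expand each to leading order near x = 0: numerator ~ 3·x, denominator ~ 10·x.
The limit of the ratio is 3/10.

Final answer: 3/10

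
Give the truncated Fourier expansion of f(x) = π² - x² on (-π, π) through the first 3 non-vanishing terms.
4·cos(x) - cos(2·x) + 2·π^2/3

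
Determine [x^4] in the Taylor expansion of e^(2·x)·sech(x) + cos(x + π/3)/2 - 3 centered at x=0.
Expand to order 4: e^(2·x)·sech(x) + cos(x + π/3)/2 - 3 = -11·x^4/96 + x^3·(√(3)/24 + 1/3) + 11·x^2/8 + x·(2 - √(3)/4) - 7/4 + O(x^5).
The coefficient of x^4 is -11/96.

Final answer: -11/96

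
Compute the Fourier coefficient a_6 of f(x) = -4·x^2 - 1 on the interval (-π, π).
a_6 = (1/π) ∫_{-π}^{π} f(x)·cos(6x) dx.
Evaluate the integral (use parity and integration by parts as needed): a_6 = -4/9.

Final answer: -4/9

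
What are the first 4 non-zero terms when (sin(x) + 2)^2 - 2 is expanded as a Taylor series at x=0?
-2·x^3/3 + x^2 + 4·x + 2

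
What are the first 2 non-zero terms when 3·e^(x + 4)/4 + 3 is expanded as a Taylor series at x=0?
3·x·e^(4)/4 + 3 + 3·e^(4)/4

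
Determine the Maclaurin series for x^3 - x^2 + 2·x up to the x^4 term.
x^3 - x^2 + 2·x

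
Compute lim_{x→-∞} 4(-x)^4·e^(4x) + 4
The product is a 0·∞ indeterminate form at x → -∞.
Rewrite the product as 4(-x)^4 / e^(-4x) (an ∞/∞ form) and apply L'Hôpital, or use the standard hierarchy e^(4|x|) ≫ |(-x)^4| as x → -∞.
The indeterminate product → 0, so the limit = 4.

Final answer: 4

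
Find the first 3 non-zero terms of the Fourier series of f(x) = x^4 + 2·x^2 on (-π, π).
(40 - 8·π^2)·cos(x) + (-1 + 2·π^2)·cos(2·x) + 2·π^2/3 + π^4/5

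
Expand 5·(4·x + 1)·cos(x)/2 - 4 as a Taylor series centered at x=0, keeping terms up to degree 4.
5·x^4/48 - 5·x^3 - 5·x^2/4 + 10·x - 3/2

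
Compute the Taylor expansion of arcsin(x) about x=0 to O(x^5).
x^3/6 + x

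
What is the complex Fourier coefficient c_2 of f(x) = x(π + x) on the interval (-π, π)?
Compute the real Fourier coefficients first: a_2 = 1, b_2 = -π.
Then c_2 = (a_2 − i·b_2)/2 = 1/2 + i·π/2.

Final answer: 1/2 + i·π/2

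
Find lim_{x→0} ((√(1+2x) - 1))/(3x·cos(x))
Both numerator and denominator → 0 as x → 0; this is a 0/0 indeterminate form.
Expand each to leading order near x = 0: numerator ~ x, denominator ~ 3·x.
The limit of the ratio is 1/3.

Final answer: 1/3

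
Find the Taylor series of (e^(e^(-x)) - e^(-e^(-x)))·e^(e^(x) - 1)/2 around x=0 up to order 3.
-5·x^3·e^(-1)/6 + x^2·(-e^(-1) + e/2) - x·e^(-1) - e^(-1)/2 + e/2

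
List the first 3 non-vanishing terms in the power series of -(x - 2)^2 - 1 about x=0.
-x^2 + 4·x - 5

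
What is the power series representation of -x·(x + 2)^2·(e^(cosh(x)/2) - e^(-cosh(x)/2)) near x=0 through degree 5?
x^5·(-11·e^(1/2)/24 - 5·e^(-1/2)/24) + x^4·(-e^(1/2) - e^(-1/2)) - 2·x^3·e^(1/2) + x^2·(-4·e^(1/2) + 4·e^(-1/2)) + x·(-4·e^(1/2) + 4·e^(-1/2))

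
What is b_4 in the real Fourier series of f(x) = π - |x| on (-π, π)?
b_4 = (1/π) ∫_{-π}^{π} f(x)·sin(4x) dx.
Evaluate the integral (use parity and integration by parts as needed): b_4 = 0.

Final answer: 0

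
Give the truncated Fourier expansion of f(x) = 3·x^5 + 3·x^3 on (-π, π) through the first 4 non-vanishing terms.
(-114·π^2 + 6·π^4 + 684)·sin(x) + (-3·π^4 - 18 + 12·π^2)·sin(2·x) + (-22·π^2/9 + 44/27 + 2·π^4)·sin(3·x) + (-3·π^4/2 - 9/64 + 3·π^2/8)·sin(4·x)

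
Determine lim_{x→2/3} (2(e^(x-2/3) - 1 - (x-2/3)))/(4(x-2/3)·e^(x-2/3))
Both numerator and denominator → 0 as x → 2/3; this is a 0/0 indeterminate form.
Expand each to leading order near x = 2/3: numerator ~ (x - 2/3)^2, denominator ~ 4·(x - 2/3).
The limit of the ratio is 0.

Final answer: 0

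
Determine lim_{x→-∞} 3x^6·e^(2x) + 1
The product is a 0·∞ indeterminate form at x → -∞.
Rewrite the product as 3x^6 / e^(-2x) (an ∞/∞ form) and apply L'Hôpital, or use the standard hierarchy e^(2|x|) ≫ |x^6| as x → -∞.
The indeterminate product → 0, so the limit = 1.

Final answer: 1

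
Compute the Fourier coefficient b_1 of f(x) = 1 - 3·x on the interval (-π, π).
b_1 = (1/π) ∫_{-π}^{π} f(x)·sin(1x) dx.
Evaluate the integral (use parity and integration by parts as needed): b_1 = -6.

Final answer: -6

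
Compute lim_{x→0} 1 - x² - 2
Direct substitution at x = 0 gives -1.

Final answer: -1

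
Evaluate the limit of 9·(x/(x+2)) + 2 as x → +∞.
Evaluate the dominant behaviour as x → +∞; each term tends to a finite value or vanishes.
Limit = 11.

Final answer: 11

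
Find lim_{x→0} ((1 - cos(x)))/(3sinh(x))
Both numerator and denominator → 0 as x → 0; this is a 0/0 indeterminate form.
Expand each to leading order near x = 0: numerator ~ x^2/2, denominator ~ 3·x.
The limit of the ratio is 0.

Final answer: 0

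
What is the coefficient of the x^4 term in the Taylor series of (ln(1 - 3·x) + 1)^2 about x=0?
Expand to order 4: (ln(1 - 3·x) + 1)^2 = 135·x^4/4 + 9·x^3 - 6·x + 1 + O(x^5).
The coefficient of x^4 is 135/4.

Final answer: 135/4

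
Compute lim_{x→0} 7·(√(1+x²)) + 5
Direct substitution at x = 0 gives 12.

Final answer: 12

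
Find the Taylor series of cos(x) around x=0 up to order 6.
-x^6/720 + x^4/24 - x^2/2 + 1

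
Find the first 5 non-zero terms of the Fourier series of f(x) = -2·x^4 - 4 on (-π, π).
(-96 + 16·π^2)·cos(x) + (6 - 4·π^2)·cos(2·x) + (-32/27 + 16·π^2/9)·cos(3·x) + (3/8 - π^2)·cos(4·x) - 2·π^4/5 - 4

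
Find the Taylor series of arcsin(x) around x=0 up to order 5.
3·x^5/40 + x^3/6 + x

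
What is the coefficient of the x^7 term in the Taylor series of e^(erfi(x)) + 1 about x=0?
Expand to order 7: e^(erfi(x)) + 1 = x^7·(8/(315·π^(7/2)) + 4/(9·π^(5/2)) + 1/(21·√(π)) + 38/(45·π^(3/2))) + x^6·(4/(45·π^3) + 8/(9·π^2) + 28/(45·π)) + x^5·(4/(15·π^(5/2)) + 1/(5·√(π)) + 4/(3·π^(3/2))) + x^4·(2/(3·π^2) + 4/(3·π)) + x^3·(4/(3·π^(3/2)) + 2/(3·√(π))) + 2·x^2/π + 2·x/√(π) + 2 + O(x^8).
The coefficient of x^7 is 8/(315·π^(7/2)) + 4/(9·π^(5/2)) + 1/(21·√(π)) + 38/(45·π^(3/2)).

Final answer: 8/(315·π^(7/2)) + 4/(9·π^(5/2)) + 1/(21·√(π)) + 38/(45·π^(3/2))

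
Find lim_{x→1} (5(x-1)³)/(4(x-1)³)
Both numerator and denominator → 0 as x → 1; this is a 0/0 indeterminate form.
Expand each to leading order near x = 1: numerator ~ 5·(x - 1)^3, denominator ~ 4·(x - 1)^3.
The limit of the ratio is 5/4.

Final answer: 5/4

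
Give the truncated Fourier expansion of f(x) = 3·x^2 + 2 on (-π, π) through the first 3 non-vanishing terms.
-12·cos(x) + 3·cos(2·x) + 2 + π^2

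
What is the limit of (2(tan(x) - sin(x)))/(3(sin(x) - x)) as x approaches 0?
Both numerator and denominator → 0 as x → 0; this is a 0/0 indeterminate form.
Expand each to leading order near x = 0: numerator ~ x^3, denominator ~ -x^3/2.
The limit of the ratio is -2.

Final answer: -2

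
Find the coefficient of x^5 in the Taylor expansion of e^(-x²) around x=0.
Expand to order 5: e^(-x²) = x^4/2 - x^2 + 1 + O(x^6).
The coefficient of x^5 is 0.

Final answer: 0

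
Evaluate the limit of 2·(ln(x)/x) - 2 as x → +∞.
Evaluate the dominant behaviour as x → +∞; each term tends to a finite value or vanishes.
Limit = -2.

Final answer: -2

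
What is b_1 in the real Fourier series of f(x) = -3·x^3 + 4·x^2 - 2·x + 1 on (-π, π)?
b_1 = (1/π) ∫_{-π}^{π} f(x)·sin(1x) dx.
Evaluate the integral (use parity and integration by parts as needed): b_1 = 32 - 6·π^2.

Final answer: 32 - 6·π^2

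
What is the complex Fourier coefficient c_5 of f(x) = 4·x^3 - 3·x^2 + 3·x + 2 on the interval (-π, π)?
Compute the real Fourier coefficients first: a_5 = 12/25, b_5 = 102/125 + 8·π^2/5.
Then c_5 = (a_5 − i·b_5)/2 = 6/25 - 4·i·π^2/5 - 51·i/125.

Final answer: 6/25 - 4·i·π^2/5 - 51·i/125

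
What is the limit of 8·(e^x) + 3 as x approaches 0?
Direct substitution at x = 0 gives 11.

Final answer: 11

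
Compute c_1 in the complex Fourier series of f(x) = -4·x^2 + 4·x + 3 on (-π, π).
Compute the real Fourier coefficients first: a_1 = 16, b_1 = 8.
Then c_1 = (a_1 − i·b_1)/2 = 8 - 4·i.

Final answer: 8 - 4·i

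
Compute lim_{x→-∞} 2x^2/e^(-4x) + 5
The quotient is an ∞/∞ indeterminate form as x → -∞.
Compare growth rates of the dominant terms (exponentials ≫ polynomials ≫ logarithms), or apply L'Hôpital's rule; the quotient → 0.
Adding the constant: 0 + 5 = 5. Limit = 5.

Final answer: 5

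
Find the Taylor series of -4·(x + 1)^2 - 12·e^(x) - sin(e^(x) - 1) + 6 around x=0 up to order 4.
-7·x^4/24 - 2·x^3 - 21·x^2/2 - 21·x - 10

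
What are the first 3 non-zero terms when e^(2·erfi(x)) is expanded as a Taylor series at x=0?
8·x^2/π + 4·x/√(π) + 1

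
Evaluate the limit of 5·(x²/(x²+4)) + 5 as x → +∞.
Evaluate the dominant behaviour as x → +∞; each term tends to a finite value or vanishes.
Limit = 10.

Final answer: 10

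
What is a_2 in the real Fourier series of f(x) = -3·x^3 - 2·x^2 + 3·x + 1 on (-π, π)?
a_2 = (1/π) ∫_{-π}^{π} f(x)·cos(2x) dx.
Evaluate the integral (use parity and integration by parts as needed): a_2 = -2.

Final answer: -2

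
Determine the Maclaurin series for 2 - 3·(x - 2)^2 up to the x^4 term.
-3·x^2 + 12·x - 10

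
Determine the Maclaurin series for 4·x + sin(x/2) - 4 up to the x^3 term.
-x^3/48 + 9·x/2 - 4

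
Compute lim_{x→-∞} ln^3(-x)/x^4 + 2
The quotient is an ∞/∞ indeterminate form as x → -∞.
Compare growth rates of the dominant terms (exponentials ≫ polynomials ≫ logarithms), or apply L'Hôpital's rule; the quotient → 0.
Adding the constant: 0 + 2 = 2. Limit = 2.

Final answer: 2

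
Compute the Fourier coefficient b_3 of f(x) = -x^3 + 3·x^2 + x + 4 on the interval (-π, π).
b_3 = (1/π) ∫_{-π}^{π} f(x)·sin(3x) dx.
Evaluate the integral (use parity and integration by parts as needed): b_3 = 10/9 - 2·π^2/3.

Final answer: 10/9 - 2·π^2/3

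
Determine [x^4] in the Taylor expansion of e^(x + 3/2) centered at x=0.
Expand to order 4: e^(x + 3/2) = x^4·e^(3/2)/24 + x^3·e^(3/2)/6 + x^2·e^(3/2)/2 + x·e^(3/2) + e^(3/2) + O(x^5).
The coefficient of x^4 is e^(3/2)/24.

Final answer: e^(3/2)/24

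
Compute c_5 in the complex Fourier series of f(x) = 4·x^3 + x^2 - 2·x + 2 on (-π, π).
Compute the real Fourier coefficients first: a_5 = -4/25, b_5 = -148/125 + 8·π^2/5.
Then c_5 = (a_5 − i·b_5)/2 = -2/25 - 4·i·π^2/5 + 74·i/125.

Final answer: -2/25 - 4·i·π^2/5 + 74·i/125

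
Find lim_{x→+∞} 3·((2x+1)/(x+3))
Evaluate the dominant behaviour as x → +∞; each term tends to a finite value or vanishes.
Limit = 6.

Final answer: 6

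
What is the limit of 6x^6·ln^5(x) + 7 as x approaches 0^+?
The product is a 0·∞ indeterminate form at x → 0⁺.
Rewrite the product as 6·ln^5(x) / x^(-6) and apply L'Hôpital, or use the standard hierarchy x^(-6) ≫ |ln x|^5 as x → 0⁺.
The indeterminate product → 0, so the limit = 7.

Final answer: 7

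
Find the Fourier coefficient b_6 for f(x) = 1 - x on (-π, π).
b_6 = (1/π) ∫_{-π}^{π} f(x)·sin(6x) dx.
Evaluate the integral (use parity and integration by parts as needed): b_6 = 1/3.

Final answer: 1/3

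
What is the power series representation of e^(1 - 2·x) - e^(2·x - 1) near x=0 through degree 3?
x^3·(-4·e/3 - 4·e^(-1)/3) + x^2·(-2·e^(-1) + 2·e) + x·(-2·e - 2·e^(-1)) - e^(-1) + e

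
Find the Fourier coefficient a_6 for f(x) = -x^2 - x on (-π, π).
a_6 = (1/π) ∫_{-π}^{π} f(x)·cos(6x) dx.
Evaluate the integral (use parity and integration by parts as needed): a_6 = -1/9.

Final answer: -1/9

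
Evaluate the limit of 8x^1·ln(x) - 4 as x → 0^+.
The product is a 0·∞ indeterminate form at x → 0⁺.
Rewrite the product as 8·ln(x) / x^(-1) and apply L'Hôpital, or use the standard hierarchy x^(-1) ≫ |ln x| as x → 0⁺.
The indeterminate product → 0, so the limit = -4.

Final answer: -4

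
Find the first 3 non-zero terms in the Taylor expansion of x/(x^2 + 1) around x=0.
x^5 - x^3 + x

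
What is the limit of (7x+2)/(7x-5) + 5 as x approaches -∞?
Evaluate the dominant behaviour as x → -∞; each term tends to a finite value or vanishes.
Limit = 6.

Final answer: 6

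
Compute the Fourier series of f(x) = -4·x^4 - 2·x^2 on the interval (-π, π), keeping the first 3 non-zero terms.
(-184 + 32·π^2)·cos(x) + (10 - 8·π^2)·cos(2·x) - 4·π^4/5 - 2·π^2/3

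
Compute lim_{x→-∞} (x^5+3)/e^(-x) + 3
The quotient is an ∞/∞ indeterminate form as x → -∞.
Compare growth rates of the dominant terms (exponentials ≫ polynomials ≫ logarithms), or apply L'Hôpital's rule; the quotient → 0.
Adding the constant: 0 + 3 = 3. Limit = 3.

Final answer: 3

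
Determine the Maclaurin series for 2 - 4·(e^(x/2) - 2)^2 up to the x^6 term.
-x^6/192 - 7·x^5/240 - x^4/8 - x^3/3 + 4·x - 2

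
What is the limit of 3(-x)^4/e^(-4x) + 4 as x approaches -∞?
The quotient is an ∞/∞ indeterminate form as x → -∞.
Compare growth rates of the dominant terms (exponentials ≫ polynomials ≫ logarithms), or apply L'Hôpital's rule; the quotient → 0.
Adding the constant: 0 + 4 = 4. Limit = 4.

Final answer: 4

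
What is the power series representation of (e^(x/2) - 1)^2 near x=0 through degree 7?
x^7/5120 + 31·x^6/23040 + x^5/128 + 7·x^4/192 + x^3/8 + x^2/4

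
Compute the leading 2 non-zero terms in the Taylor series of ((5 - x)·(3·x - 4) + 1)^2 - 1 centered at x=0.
360 - 722·x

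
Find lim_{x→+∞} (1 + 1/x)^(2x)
As x → +∞: write (1 + 1/x)^(2x) = ((1 + 1/x)^x)^2 → (e^1)^2 = e^2.
Limit = e^(2).

Final answer: e^(2)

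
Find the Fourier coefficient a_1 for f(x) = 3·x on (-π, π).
a_1 = (1/π) ∫_{-π}^{π} f(x)·cos(1x) dx.
Evaluate the integral (use parity and integration by parts as needed): a_1 = 0.

Final answer: 0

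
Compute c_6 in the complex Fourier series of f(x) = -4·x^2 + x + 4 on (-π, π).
Compute the real Fourier coefficients first: a_6 = -4/9, b_6 = -1/3.
Then c_6 = (a_6 − i·b_6)/2 = -2/9 + i/6.

Final answer: -2/9 + i/6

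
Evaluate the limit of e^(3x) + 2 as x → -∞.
Evaluate the dominant behaviour as x → -∞; each term tends to a finite value or vanishes.
Limit = 2.

Final answer: 2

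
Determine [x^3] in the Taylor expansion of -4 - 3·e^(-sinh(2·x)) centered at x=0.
Expand to order 3: -4 - 3·e^(-sinh(2·x)) = 8·x^3 - 6·x^2 + 6·x - 7 + O(x^4).
The coefficient of x^3 is 8.

Final answer: 8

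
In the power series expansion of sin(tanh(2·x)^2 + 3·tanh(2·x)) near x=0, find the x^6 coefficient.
27608/45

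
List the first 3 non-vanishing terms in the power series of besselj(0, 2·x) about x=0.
x^4/4 - x^2 + 1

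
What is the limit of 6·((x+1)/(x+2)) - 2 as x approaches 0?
Direct substitution at x = 0 gives 1.

Final answer: 1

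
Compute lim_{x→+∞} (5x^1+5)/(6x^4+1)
This is an ∞/∞ indeterminate form as x → +∞.
Divide numerator and denominator by x^4 and let the lower-order terms vanish; the numerator's degree 1 is below the denominator's degree 4, so the quotient → 0.
Limit = 0.

Final answer: 0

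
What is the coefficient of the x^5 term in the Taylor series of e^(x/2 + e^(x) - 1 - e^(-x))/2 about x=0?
Expand to order 5: e^(x/2 + e^(x) - 1 - e^(-x))/2 = 7189·x^5·e^(-1)/7680 + 315·x^4·e^(-1)/256 + 47·x^3·e^(-1)/32 + 25·x^2·e^(-1)/16 + 5·x·e^(-1)/4 + e^(-1)/2 + O(x^6).
The coefficient of x^5 is 7189·e^(-1)/7680.

Final answer: 7189·e^(-1)/7680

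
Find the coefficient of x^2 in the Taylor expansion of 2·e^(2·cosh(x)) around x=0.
Expand to order 2: 2·e^(2·cosh(x)) = 2·x^2·e^(2) + 2·e^(2) + O(x^3).
The coefficient of x^2 is 2·e^(2).

Final answer: 2·e^(2)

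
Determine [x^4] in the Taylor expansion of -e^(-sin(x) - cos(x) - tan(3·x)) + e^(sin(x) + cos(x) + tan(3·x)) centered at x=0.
-601·e^(-1)/12 + 253·e/6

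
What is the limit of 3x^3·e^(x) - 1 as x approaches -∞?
The product is a 0·∞ indeterminate form at x → -∞.
Rewrite the product as 3x^3 / e^(-x) (an ∞/∞ form) and apply L'Hôpital, or use the standard hierarchy e^(|x|) ≫ |x^3| as x → -∞.
The indeterminate product → 0, so the limit = -1.

Final answer: -1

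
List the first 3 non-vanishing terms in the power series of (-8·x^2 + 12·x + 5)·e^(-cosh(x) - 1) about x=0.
-21·x^2·e^(-2)/2 + 12·x·e^(-2) + 5·e^(-2)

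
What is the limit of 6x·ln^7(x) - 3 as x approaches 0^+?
The product is a 0·∞ indeterminate form at x → 0⁺.
Rewrite the product as 6·ln^7(x) / x^(-1) and apply L'Hôpital, or use the standard hierarchy x^(-1) ≫ |ln x|^7 as x → 0⁺.
The indeterminate product → 0, so the limit = -3.

Final answer: -3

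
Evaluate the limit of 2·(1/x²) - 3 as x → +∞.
Evaluate the dominant behaviour as x → +∞; each term tends to a finite value or vanishes.
Limit = -3.

Final answer: -3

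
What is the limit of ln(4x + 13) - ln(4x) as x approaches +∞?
This is an ∞ − ∞ indeterminate form.
Combine the logarithms: ln(4x+13) − ln(4x) = ln((4x+13)/(4x)) = ln(1 + 13/(4x)) → ln(1) = 0.
Limit = 0.

Final answer: 0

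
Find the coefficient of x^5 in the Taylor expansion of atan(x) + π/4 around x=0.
Expand to order 5: atan(x) + π/4 = x^5/5 - x^3/3 + x + π/4 + O(x^6).
The coefficient of x^5 is 1/5.

Final answer: 1/5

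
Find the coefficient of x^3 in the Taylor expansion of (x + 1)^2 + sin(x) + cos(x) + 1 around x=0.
Expand to order 3: (x + 1)^2 + sin(x) + cos(x) + 1 = -x^3/6 + x^2/2 + 3·x + 3 + O(x^4).
The coefficient of x^3 is -1/6.

Final answer: -1/6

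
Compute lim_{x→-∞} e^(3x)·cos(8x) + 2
Evaluate the dominant behaviour as x → -∞; each term tends to a finite value or vanishes.
Limit = 2.

Final answer: 2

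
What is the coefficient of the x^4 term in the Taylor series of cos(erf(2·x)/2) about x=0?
Expand to order 4: cos(erf(2·x)/2) = x^4·(2/(3·π^2) + 16/(3·π)) - 2·x^2/π + 1 + O(x^5).
The coefficient of x^4 is 2/(3·π^2) + 16/(3·π).

Final answer: 2/(3·π^2) + 16/(3·π)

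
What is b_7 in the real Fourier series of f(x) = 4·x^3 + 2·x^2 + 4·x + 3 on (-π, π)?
b_7 = (1/π) ∫_{-π}^{π} f(x)·sin(7x) dx.
Evaluate the integral (use parity and integration by parts as needed): b_7 = 344/343 + 8·π^2/7.

Final answer: 344/343 + 8·π^2/7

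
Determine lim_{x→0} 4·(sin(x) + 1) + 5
Direct substitution at x = 0 gives 9.

Final answer: 9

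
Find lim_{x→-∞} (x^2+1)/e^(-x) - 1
The quotient is an ∞/∞ indeterminate form as x → -∞.
Compare growth rates of the dominant terms (exponentials ≫ polynomials ≫ logarithms), or apply L'Hôpital's rule; the quotient → 0.
Adding the constant: 0 - 1 = -1. Limit = -1.

Final answer: -1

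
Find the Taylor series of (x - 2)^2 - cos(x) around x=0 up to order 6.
x^6/720 - x^4/24 + 3·x^2/2 - 4·x + 3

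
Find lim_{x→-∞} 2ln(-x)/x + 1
The quotient is an ∞/∞ indeterminate form as x → -∞.
Compare growth rates of the dominant terms (exponentials ≫ polynomials ≫ logarithms), or apply L'Hôpital's rule; the quotient → 0.
Adding the constant: 0 + 1 = 1. Limit = 1.

Final answer: 1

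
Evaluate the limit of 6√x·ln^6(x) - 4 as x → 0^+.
The product is a 0·∞ indeterminate form at x → 0⁺.
Rewrite the product as 6·ln^6(x) / x^(-1/2) and apply L'Hôpital, or use the standard hierarchy x^(-1/2) ≫ |ln x|^6 as x → 0⁺.
The indeterminate product → 0, so the limit = -4.

Final answer: -4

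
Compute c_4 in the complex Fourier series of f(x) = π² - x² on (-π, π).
Compute the real Fourier coefficients first: a_4 = -1/4, b_4 = 0.
Then c_4 = (a_4 − i·b_4)/2 = -1/8.

Final answer: -1/8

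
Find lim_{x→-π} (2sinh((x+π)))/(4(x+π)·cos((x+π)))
Both numerator and denominator → 0 as x → -π; this is a 0/0 indeterminate form.
Expand each to leading order near x = -π: numerator ~ 2·(x + π), denominator ~ 4·(x + π).
The limit of the ratio is 1/2.

Final answer: 1/2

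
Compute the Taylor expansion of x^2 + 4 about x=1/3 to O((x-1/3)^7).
37/9 + 2·(x - 1/3)/3 + (x - 1/3)^2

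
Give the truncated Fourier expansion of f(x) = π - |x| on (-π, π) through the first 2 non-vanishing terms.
4·cos(x)/π + π/2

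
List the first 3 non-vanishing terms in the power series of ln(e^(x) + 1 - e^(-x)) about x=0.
3·x^3 - 2·x^2 + 2·x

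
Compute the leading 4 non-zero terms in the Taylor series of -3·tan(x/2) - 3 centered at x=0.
-x^5/80 - x^3/8 - 3·x/2 - 3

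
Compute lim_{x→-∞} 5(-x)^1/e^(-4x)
This is an ∞/∞ indeterminate form as x → -∞.
Compare growth rates of the dominant terms (exponentials ≫ polynomials ≫ logarithms), or apply L'Hôpital's rule; the quotient → 0.
Limit = 0.

Final answer: 0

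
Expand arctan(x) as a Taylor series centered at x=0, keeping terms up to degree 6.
x^5/5 - x^3/3 + x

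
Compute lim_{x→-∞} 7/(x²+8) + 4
Evaluate the dominant behaviour as x → -∞; each term tends to a finite value or vanishes.
Limit = 4.

Final answer: 4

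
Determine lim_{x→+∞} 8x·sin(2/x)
As x → +∞: let u = 2/x → 0⁺; then 8·x·sin(2/x) = 8·2·sin(u)/u → 8·2·1 = 16.
Limit = 16.

Final answer: 16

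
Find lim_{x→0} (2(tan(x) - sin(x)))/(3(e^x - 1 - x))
Both numerator and denominator → 0 as x → 0; this is a 0/0 indeterminate form.
Expand each to leading order near x = 0: numerator ~ x^3, denominator ~ 3·x^2/2.
The limit of the ratio is 0.

Final answer: 0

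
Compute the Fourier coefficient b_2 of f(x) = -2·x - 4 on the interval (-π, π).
b_2 = (1/π) ∫_{-π}^{π} f(x)·sin(2x) dx.
Evaluate the integral (use parity and integration by parts as needed): b_2 = 2.

Final answer: 2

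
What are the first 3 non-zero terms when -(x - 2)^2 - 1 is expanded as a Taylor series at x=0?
-x^2 + 4·x - 5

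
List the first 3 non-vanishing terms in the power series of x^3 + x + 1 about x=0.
x^3 + x + 1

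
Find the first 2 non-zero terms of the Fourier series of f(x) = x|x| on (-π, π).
(-8 + 2·π^2)·sin(x)/π - π·sin(2·x)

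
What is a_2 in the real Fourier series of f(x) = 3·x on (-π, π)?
a_2 = (1/π) ∫_{-π}^{π} f(x)·cos(2x) dx.
Evaluate the integral (use parity and integration by parts as needed): a_2 = 0.

Final answer: 0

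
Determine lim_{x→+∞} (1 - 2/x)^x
As x → +∞: this is the defining limit (1 - 2/x)^x → e^(-2).
Limit = e^(-2).

Final answer: e^(-2)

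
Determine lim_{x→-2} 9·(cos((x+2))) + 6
Direct substitution at x = -2 gives 15.

Final answer: 15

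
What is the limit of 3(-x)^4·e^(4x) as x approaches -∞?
This is a 0·∞ indeterminate form at x → -∞.
Rewrite the product as 3(-x)^4 / e^(-4x) (an ∞/∞ form) and apply L'Hôpital, or use the standard hierarchy e^(4|x|) ≫ |(-x)^4| as x → -∞.
The indeterminate product → 0, so the limit = 0.

Final answer: 0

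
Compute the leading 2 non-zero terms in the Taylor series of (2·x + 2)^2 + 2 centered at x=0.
8·x + 6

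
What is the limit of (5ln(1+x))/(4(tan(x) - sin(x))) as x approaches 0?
Both numerator and denominator → 0 as x → 0; this is a 0/0 indeterminate form.
Expand each to leading order near x = 0: numerator ~ 5·x, denominator ~ 2·x^3.
The limit of the ratio is ∞.

Final answer: ∞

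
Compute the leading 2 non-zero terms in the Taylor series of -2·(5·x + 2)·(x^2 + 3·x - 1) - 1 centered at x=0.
3 - 2·x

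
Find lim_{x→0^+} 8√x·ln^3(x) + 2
The product is a 0·∞ indeterminate form at x → 0⁺.
Rewrite the product as 8·ln^3(x) / x^(-1/2) and apply L'Hôpital, or use the standard hierarchy x^(-1/2) ≫ |ln x|^3 as x → 0⁺.
The indeterminate product → 0, so the limit = 2.

Final answer: 2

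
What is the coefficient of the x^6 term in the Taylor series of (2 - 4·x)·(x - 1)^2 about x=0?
Expand to order 6: (2 - 4·x)·(x - 1)^2 = -4·x^3 + 10·x^2 - 8·x + 2 + O(x^7).
The coefficient of x^6 is 0.

Final answer: 0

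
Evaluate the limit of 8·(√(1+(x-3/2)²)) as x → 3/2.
Direct substitution at x = 3/2 gives 8.

Final answer: 8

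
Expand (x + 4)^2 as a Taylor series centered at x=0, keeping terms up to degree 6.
x^2 + 8·x + 16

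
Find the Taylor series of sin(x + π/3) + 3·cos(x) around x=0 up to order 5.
x^5/240 + x^4·(√(3)/48 + 1/8) - x^3/12 + x^2·(-3/2 - √(3)/4) + x/2 + √(3)/2 + 3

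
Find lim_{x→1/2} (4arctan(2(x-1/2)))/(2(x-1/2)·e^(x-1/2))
Both numerator and denominator → 0 as x → 1/2; this is a 0/0 indeterminate form.
Expand each to leading order near x = 1/2: numerator ~ 8·(x - 1/2), denominator ~ 2·(x - 1/2).
The limit of the ratio is 4.

Final answer: 4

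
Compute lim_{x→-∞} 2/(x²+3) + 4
Evaluate the dominant behaviour as x → -∞; each term tends to a finite value or vanishes.
Limit = 4.

Final answer: 4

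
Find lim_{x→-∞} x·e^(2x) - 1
The product is a 0·∞ indeterminate form at x → -∞.
Rewrite the product as x / e^(-2x) (an ∞/∞ form) and apply L'Hôpital, or use the standard hierarchy e^(2|x|) ≫ |x| as x → -∞.
The indeterminate product → 0, so the limit = -1.

Final answer: -1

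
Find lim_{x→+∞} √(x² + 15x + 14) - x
This is an ∞ − ∞ indeterminate form.
Multiply and divide by the conjugate √(x²+15x + 14) + x; the x² terms cancel, leaving (15x + 14)/(√(x²+15x + 14)+x) → 15/2.
Limit = 15/2.

Final answer: 15/2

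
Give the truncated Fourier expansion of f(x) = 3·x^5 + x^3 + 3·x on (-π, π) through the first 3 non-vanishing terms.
(-118·π^2 + 6·π^4 + 714)·sin(x) + (-3·π^4 - 24 + 14·π^2)·sin(2·x) + (-34·π^2/9 + 122/27 + 2·π^4)·sin(3·x)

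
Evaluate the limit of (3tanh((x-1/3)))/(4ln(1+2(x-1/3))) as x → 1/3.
Both numerator and denominator → 0 as x → 1/3; this is a 0/0 indeterminate form.
Expand each to leading order near x = 1/3: numerator ~ 3·(x - 1/3), denominator ~ 8·(x - 1/3).
The limit of the ratio is 3/8.

Final answer: 3/8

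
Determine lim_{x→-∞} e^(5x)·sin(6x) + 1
Evaluate the dominant behaviour as x → -∞; each term tends to a finite value or vanishes.
Limit = 1.

Final answer: 1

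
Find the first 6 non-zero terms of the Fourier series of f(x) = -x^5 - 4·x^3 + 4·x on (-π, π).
(-2·π^4 - 184 + 32·π^2)·sin(x) + (-π^2 - 5/2 + π^4)·sin(2·x) + (-2·π^4/3 - 32·π^2/27 + 280/81)·sin(3·x) + (-161/64 + 11·π^2/8 + π^4/2)·sin(4·x) + (-2·π^4/5 - 32·π^2/25 + 1192/625)·sin(5·x) + (-247/162 + 31·π^2/27 + π^4/3)·sin(6·x)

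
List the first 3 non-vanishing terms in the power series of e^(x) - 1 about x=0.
x^3/6 + x^2/2 + x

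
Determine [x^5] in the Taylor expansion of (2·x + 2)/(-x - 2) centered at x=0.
Expand to order 5: (2·x + 2)/(-x - 2) = -x^5/32 + x^4/16 - x^3/8 + x^2/4 - x/2 - 1 + O(x^6).
The coefficient of x^5 is -1/32.

Final answer: -1/32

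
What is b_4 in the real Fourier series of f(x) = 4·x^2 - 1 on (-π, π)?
b_4 = (1/π) ∫_{-π}^{π} f(x)·sin(4x) dx.
Evaluate the integral (use parity and integration by parts as needed): b_4 = 0.

Final answer: 0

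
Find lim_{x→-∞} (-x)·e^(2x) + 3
The product is a 0·∞ indeterminate form at x → -∞.
Rewrite the product as (-x) / e^(-2x) (an ∞/∞ form) and apply L'Hôpital, or use the standard hierarchy e^(2|x|) ≫ |(-x)| as x → -∞.
The indeterminate product → 0, so the limit = 3.

Final answer: 3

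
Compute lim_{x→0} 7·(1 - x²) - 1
Direct substitution at x = 0 gives 6.

Final answer: 6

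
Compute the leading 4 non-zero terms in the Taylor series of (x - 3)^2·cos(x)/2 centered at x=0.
3·x^3/2 - 7·x^2/4 - 3·x + 9/2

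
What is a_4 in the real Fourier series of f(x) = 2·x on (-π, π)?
a_4 = (1/π) ∫_{-π}^{π} f(x)·cos(4x) dx.
Evaluate the integral (use parity and integration by parts as needed): a_4 = 0.

Final answer: 0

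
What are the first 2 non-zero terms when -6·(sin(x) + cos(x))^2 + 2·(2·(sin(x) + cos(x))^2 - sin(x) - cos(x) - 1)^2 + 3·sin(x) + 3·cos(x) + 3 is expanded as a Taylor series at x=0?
33·x^2/2 - 9·x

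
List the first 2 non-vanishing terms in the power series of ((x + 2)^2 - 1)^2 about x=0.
24·x + 9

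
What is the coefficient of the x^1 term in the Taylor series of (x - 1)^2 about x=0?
Expand to order 1: (x - 1)^2 = 1 - 2·x + O(x^2).
The coefficient of x^1 is -2.

Final answer: -2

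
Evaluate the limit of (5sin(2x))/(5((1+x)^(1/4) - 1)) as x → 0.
Both numerator and denominator → 0 as x → 0; this is a 0/0 indeterminate form.
Expand each to leading order near x = 0: numerator ~ 10·x, denominator ~ 5·x/4.
The limit of the ratio is 8.

Final answer: 8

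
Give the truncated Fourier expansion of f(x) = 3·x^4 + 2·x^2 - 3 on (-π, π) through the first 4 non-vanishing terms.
(136 - 24·π^2)·cos(x) + (-7 + 6·π^2)·cos(2·x) + (8/9 - 8·π^2/3)·cos(3·x) - 3 + 2·π^2/3 + 3·π^4/5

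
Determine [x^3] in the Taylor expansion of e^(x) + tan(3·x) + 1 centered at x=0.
Expand to order 3: e^(x) + tan(3·x) + 1 = 55·x^3/6 + x^2/2 + 4·x + 2 + O(x^4).
The coefficient of x^3 is 55/6.

Final answer: 55/6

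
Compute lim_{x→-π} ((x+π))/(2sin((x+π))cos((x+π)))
Both numerator and denominator → 0 as x → -π; this is a 0/0 indeterminate form.
Expand each to leading order near x = -π: numerator ~ (x + π), denominator ~ 2·(x + π).
The limit of the ratio is 1/2.

Final answer: 1/2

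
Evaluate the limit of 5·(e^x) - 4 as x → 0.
Direct substitution at x = 0 gives 1.

Final answer: 1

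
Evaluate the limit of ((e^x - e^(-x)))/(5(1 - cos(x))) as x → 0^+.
Both numerator and denominator → 0 as x → 0^+; this is a 0/0 indeterminate form.
Expand each to leading order near x = 0: numerator ~ 2·x, denominator ~ 5·x^2/2.
The limit of the ratio is ∞.

Final answer: ∞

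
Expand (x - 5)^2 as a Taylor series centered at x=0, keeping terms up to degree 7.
x^2 - 10·x + 25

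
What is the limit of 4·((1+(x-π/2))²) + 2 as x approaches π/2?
Direct substitution at x = π/2 gives 6.

Final answer: 6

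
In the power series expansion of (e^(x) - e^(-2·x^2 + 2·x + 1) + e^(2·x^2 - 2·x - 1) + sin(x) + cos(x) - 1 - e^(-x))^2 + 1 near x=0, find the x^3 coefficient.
Expand to order 3: (e^(x) - e^(-2·x^2 + 2·x + 1) + e^(2·x^2 - 2·x - 1) + sin(x) + cos(x) - 1 - e^(-x))^2 + 1 = x^3·(-e + e^(-1))^2·(16·e/(3·(-e + e^(-1))) + 2·(4·e^(-1)/(-e + e^(-1)) - 1/(2·(-e + e^(-1))))·(3/(-e + e^(-1)) - 2·e^(-1)/(-e + e^(-1)) - 2·e/(-e + e^(-1))) + 1/(3·(-e + e^(-1))) - 32·e^(-1)/(3·(-e + e^(-1)))) + x^2·(-e + e^(-1))^2·(8·e^(-1)/(-e + e^(-1)) - 1/(-e + e^(-1)) + (3/(-e + e^(-1)) - 2·e^(-1)/(-e + e^(-1)) - 2·e/(-e + e^(-1)))^2) + x·(-e + e^(-1))^2·(6/(-e + e^(-1)) - 4·e^(-1)/(-e + e^(-1)) - 4·e/(-e + e^(-1))) + 1 + (-e + e^(-1))^2 + O(x^4).
The coefficient of x^3 is (-e + e^(-1))^2·(16·e/(3·(-e + e^(-1))) + 2·(4·e^(-1)/(-e + e^(-1)) - 1/(2·(-e + e^(-1))))·(3/(-e + e^(-1)) - 2·e^(-1)/(-e + e^(-1)) - 2·e/(-e + e^(-1))) + 1/(3·(-e + e^(-1))) - 32·e^(-1)/(3·(-e + e^(-1)))).

Final answer: (-e + e^(-1))^2·(16·e/(3·(-e + e^(-1))) + 2·(4·e^(-1)/(-e + e^(-1)) - 1/(2·(-e + e^(-1))))·(3/(-e + e^(-1)) - 2·e^(-1)/(-e + e^(-1)) - 2·e/(-e + e^(-1))) + 1/(3·(-e + e^(-1))) - 32·e^(-1)/(3·(-e + e^(-1))))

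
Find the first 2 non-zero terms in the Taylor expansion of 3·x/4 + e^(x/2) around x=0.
5·x/4 + 1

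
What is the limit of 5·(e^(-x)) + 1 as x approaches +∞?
Evaluate the dominant behaviour as x → +∞; each term tends to a finite value or vanishes.
Limit = 1.

Final answer: 1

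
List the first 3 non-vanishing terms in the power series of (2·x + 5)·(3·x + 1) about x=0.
6·x^2 + 17·x + 5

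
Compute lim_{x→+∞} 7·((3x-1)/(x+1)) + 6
Evaluate the dominant behaviour as x → +∞; each term tends to a finite value or vanishes.
Limit = 27.

Final answer: 27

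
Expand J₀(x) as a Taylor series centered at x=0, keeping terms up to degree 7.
-x^6/2304 + x^4/64 - x^2/4 + 1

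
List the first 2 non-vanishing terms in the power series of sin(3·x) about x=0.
-9·x^3/2 + 3·x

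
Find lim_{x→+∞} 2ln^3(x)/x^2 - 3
The quotient is an ∞/∞ indeterminate form as x → +∞.
The polynomial denominator x^2 dominates the logarithmic numerator (any positive power of x ≫ ln^3(x) as x → ∞), so the quotient → 0.
Adding the constant: 0 - 3 = -3. Limit = -3.

Final answer: -3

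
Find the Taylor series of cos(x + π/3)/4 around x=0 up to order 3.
√(3)·x^3/48 - x^2/16 - √(3)·x/8 + 1/8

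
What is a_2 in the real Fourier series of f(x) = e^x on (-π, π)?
a_2 = (1/π) ∫_{-π}^{π} f(x)·cos(2x) dx.
Evaluate the integral (use parity and integration by parts as needed): a_2 = (-1 + e^(2·π))·e^(-π)/(5·π).

Final answer: (-1 + e^(2·π))·e^(-π)/(5·π)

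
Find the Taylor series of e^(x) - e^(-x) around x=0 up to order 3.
x^3/3 + 2·x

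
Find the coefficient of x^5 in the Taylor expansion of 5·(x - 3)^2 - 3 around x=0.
Expand to order 5: 5·(x - 3)^2 - 3 = 5·x^2 - 30·x + 42 + O(x^6).
The coefficient of x^5 is 0.

Final answer: 0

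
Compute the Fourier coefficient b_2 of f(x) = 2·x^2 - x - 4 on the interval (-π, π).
b_2 = (1/π) ∫_{-π}^{π} f(x)·sin(2x) dx.
Evaluate the integral (use parity and integration by parts as needed): b_2 = 1.

Final answer: 1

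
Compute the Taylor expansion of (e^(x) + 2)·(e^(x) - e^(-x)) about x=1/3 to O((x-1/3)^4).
(-2 - e^(1/3) + e + 2·e^(2/3))·e^(-1/3) + (2 + 2·e^(2/3) + 2·e)·e^(-1/3)·(x - 1/3) + (-1 + e^(2/3) + 2·e)·e^(-1/3)·(x - 1/3)^2 + (1 + e^(2/3) + 4·e)·e^(-1/3)·(x - 1/3)^3/3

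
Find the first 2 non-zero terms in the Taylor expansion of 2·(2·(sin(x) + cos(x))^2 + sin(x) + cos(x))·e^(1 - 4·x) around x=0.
-14·e·x + 6·e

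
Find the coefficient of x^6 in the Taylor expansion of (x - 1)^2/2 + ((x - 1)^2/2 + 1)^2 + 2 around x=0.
Expand to order 6: (x - 1)^2/2 + ((x - 1)^2/2 + 1)^2 + 2 = x^4/4 - x^3 + 3·x^2 - 4·x + 19/4 + O(x^7).
The coefficient of x^6 is 0.

Final answer: 0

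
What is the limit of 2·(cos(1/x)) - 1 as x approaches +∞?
Evaluate the dominant behaviour as x → +∞; each term tends to a finite value or vanishes.
Limit = 1.

Final answer: 1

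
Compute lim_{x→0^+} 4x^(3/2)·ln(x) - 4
The product is a 0·∞ indeterminate form at x → 0⁺.
Rewrite the product as 4·ln(x) / x^(-3/2) and apply L'Hôpital, or use the standard hierarchy x^(-3/2) ≫ |ln x| as x → 0⁺.
The indeterminate product → 0, so the limit = -4.

Final answer: -4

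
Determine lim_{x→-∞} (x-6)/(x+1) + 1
Evaluate the dominant behaviour as x → -∞; each term tends to a finite value or vanishes.
Limit = 2.

Final answer: 2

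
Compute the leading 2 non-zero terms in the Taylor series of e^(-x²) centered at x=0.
1 - x^2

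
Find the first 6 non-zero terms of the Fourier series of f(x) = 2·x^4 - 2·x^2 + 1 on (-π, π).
(104 - 16·π^2)·cos(x) + (-8 + 4·π^2)·cos(2·x) + (56/27 - 16·π^2/9)·cos(3·x) + (-7/8 + π^2)·cos(4·x) + (296/625 - 16·π^2/25)·cos(5·x) - 2·π^2/3 + 1 + 2·π^4/5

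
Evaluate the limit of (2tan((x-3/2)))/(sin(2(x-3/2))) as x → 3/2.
Both numerator and denominator → 0 as x → 3/2; this is a 0/0 indeterminate form.
Expand each to leading order near x = 3/2: numerator ~ 2·(x - 3/2), denominator ~ 2·(x - 3/2).
The limit of the ratio is 1.

Final answer: 1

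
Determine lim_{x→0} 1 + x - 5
Direct substitution at x = 0 gives -4.

Final answer: -4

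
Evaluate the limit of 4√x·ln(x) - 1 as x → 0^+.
The product is a 0·∞ indeterminate form at x → 0⁺.
Rewrite the product as 4·ln(x) / x^(-1/2) and apply L'Hôpital, or use the standard hierarchy x^(-1/2) ≫ |ln x| as x → 0⁺.
The indeterminate product → 0, so the limit = -1.

Final answer: -1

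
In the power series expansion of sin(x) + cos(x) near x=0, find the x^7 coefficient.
Expand to order 7: sin(x) + cos(x) = -x^7/5040 - x^6/720 + x^5/120 + x^4/24 - x^3/6 - x^2/2 + x + 1 + O(x^8).
The coefficient of x^7 is -1/5040.

Final answer: -1/5040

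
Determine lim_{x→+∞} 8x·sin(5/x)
As x → +∞: let u = 5/x → 0⁺; then 8·x·sin(5/x) = 8·5·sin(u)/u → 8·5·1 = 40.
Limit = 40.

Final answer: 40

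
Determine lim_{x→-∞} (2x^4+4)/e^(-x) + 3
The quotient is an ∞/∞ indeterminate form as x → -∞.
Compare growth rates of the dominant terms (exponentials ≫ polynomials ≫ logarithms), or apply L'Hôpital's rule; the quotient → 0.
Adding the constant: 0 + 3 = 3. Limit = 3.

Final answer: 3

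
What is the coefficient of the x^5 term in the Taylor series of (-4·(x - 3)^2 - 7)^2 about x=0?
Expand to order 5: (-4·(x - 3)^2 - 7)^2 = 16·x^4 - 192·x^3 + 920·x^2 - 2064·x + 1849 + O(x^6).
The coefficient of x^5 is 0.

Final answer: 0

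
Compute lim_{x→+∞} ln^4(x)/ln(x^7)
This is an ∞/∞ indeterminate form as x → +∞.
Write ln(x^7) = 7·ln(x), reducing the quotient to ln^3(x)/7 → ∞.
Limit = ∞.

Final answer: ∞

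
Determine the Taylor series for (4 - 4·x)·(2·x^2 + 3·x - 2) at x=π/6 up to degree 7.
-8 - π^3/27 - π^2/9 + 10·π/3 + (-2·π^2/3 - 4·π/3 + 20)·(x - π/6) + (-4·π - 4)·(x - π/6)^2 - 8·(x - π/6)^3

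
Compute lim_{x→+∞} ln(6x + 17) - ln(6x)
This is an ∞ − ∞ indeterminate form.
Combine the logarithms: ln(6x+17) − ln(6x) = ln((6x+17)/(6x)) = ln(1 + 17/(6x)) → ln(1) = 0.
Limit = 0.

Final answer: 0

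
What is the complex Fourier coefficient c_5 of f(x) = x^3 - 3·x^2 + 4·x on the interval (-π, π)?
Compute the real Fourier coefficients first: a_5 = 12/25, b_5 = 188/125 + 2·π^2/5.
Then c_5 = (a_5 − i·b_5)/2 = 6/25 - i·π^2/5 - 94·i/125.

Final answer: 6/25 - i·π^2/5 - 94·i/125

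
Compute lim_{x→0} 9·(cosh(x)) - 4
Direct substitution at x = 0 gives 5.

Final answer: 5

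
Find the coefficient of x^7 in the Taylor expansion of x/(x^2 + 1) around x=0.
Expand to order 7: x/(x^2 + 1) = -x^7 + x^5 - x^3 + x + O(x^8).
The coefficient of x^7 is -1.

Final answer: -1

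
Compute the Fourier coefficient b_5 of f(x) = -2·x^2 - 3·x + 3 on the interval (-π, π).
b_5 = (1/π) ∫_{-π}^{π} f(x)·sin(5x) dx.
Evaluate the integral (use parity and integration by parts as needed): b_5 = -6/5.

Final answer: -6/5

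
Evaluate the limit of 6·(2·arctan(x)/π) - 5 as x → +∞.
Evaluate the dominant behaviour as x → +∞; each term tends to a finite value or vanishes.
Limit = 1.

Final answer: 1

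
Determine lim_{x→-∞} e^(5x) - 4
Evaluate the dominant behaviour as x → -∞; each term tends to a finite value or vanishes.
Limit = -4.

Final answer: -4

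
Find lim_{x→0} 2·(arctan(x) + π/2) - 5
Direct substitution at x = 0 gives -5 + π.

Final answer: -5 + π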